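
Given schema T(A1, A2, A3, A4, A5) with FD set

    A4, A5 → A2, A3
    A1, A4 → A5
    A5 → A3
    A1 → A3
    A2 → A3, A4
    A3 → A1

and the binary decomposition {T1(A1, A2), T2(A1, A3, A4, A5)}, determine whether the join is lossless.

No

Common attributes: T1 ∩ T2 = {A1}.
Closure of {A1}: A1 → A3 applies, adding A3. So (A1)⁺ = {A1, A3}.
The closure contains neither all of T1 = {A1, A2} nor all of T2 = {A1, A3, A4, A5}, so the common attributes are not a superkey of either fragment. The join is lossy.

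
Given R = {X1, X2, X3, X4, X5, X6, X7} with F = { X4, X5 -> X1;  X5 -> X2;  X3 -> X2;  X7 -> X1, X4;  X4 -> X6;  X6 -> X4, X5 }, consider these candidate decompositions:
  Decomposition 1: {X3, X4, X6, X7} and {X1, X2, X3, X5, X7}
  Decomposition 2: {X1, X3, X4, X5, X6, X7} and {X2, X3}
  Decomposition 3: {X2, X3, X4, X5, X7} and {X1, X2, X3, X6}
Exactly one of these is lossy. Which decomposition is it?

Decomposition 3

Decomposition 1: common = {X3, X7}, closure = {X1, X2, X3, X4, X5, X6, X7} → lossless.
Decomposition 2: common = {X3}, closure = {X2, X3} → lossless.
Decomposition 3: common = {X2, X3}, closure = {X2, X3} → lossy.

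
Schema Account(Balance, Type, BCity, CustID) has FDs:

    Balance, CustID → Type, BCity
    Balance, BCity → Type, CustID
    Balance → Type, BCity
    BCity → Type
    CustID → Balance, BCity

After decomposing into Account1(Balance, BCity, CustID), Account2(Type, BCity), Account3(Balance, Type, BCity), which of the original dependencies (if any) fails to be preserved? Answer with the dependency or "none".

Balance, CustID → Type, BCity: restricted closure across fragments reaches Type, BCity.
Balance, BCity → Type, CustID: restricted closure across fragments reaches Type, CustID.
Balance → Type, BCity lies within Account3.
BCity → Type lies within Account2.
CustID → Balance, BCity lies within Account1.
Every dependency is enforceable on the fragments, so the decomposition is dependency-preserving.

none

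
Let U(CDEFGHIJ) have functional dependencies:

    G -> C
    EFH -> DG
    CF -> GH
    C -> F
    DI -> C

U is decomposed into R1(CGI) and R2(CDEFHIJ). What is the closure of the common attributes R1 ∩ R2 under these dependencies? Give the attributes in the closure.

CFGHI

R1 ∩ R2 = {CI}.
C → F applies, adding F
CF → GH applies, adding GH
Closure: {CFGHI}.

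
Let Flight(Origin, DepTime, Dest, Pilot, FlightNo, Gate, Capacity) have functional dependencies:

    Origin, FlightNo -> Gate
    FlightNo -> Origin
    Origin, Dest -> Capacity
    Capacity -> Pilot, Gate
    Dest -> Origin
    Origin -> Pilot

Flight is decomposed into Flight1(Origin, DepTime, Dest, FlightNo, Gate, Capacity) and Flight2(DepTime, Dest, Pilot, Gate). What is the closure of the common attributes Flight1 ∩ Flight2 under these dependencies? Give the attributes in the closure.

Flight1 ∩ Flight2 = {DepTime, Dest, Gate}.
Dest → Origin applies, adding Origin
Origin → Pilot applies, adding Pilot
Origin, Dest → Capacity applies, adding Capacity
Closure: {Origin, DepTime, Dest, Pilot, Gate, Capacity}.

Origin, DepTime, Dest, Pilot, Gate, Capacity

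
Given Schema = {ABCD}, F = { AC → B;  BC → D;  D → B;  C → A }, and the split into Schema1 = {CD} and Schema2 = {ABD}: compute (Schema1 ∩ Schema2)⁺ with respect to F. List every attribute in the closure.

Schema1 ∩ Schema2 = {D}.
D → B applies, adding B
Closure: {BD}.

BD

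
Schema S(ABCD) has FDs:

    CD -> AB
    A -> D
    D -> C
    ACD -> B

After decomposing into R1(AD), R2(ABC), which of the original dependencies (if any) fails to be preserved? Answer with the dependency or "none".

none

CD → AB: restricted closure across fragments reaches AB.
A → D lies within R1.
D → C: restricted closure across fragments reaches C.
ACD → B: restricted closure across fragments reaches B.
Every dependency is enforceable on the fragments, so the decomposition is dependency-preserving.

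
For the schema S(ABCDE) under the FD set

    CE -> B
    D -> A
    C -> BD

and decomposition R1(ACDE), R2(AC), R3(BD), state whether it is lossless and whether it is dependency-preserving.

lossy and not dependency-preserving

Lossless test (chase): Rows 1 and 3 agree on D; apply D→A and equate their A entries. Rows 1 and 2 agree on C; apply C→BD and equate their BD entries. No row becomes fully distinguished — the join is lossy.
Dependency preservation: the restricted closure of {CE} across the fragments never reaches {B}, so CE → B cannot be enforced without a join — not preserved.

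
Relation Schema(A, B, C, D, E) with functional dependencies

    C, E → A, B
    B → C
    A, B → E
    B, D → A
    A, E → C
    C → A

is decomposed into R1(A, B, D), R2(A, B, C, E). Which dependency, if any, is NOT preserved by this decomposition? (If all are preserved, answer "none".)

C, E → A, B lies within R2.
B → C lies within R2.
A, B → E lies within R2.
B, D → A lies within R1.
A, E → C lies within R2.
C → A lies within R2.
Every dependency is enforceable on the fragments, so the decomposition is dependency-preserving.

none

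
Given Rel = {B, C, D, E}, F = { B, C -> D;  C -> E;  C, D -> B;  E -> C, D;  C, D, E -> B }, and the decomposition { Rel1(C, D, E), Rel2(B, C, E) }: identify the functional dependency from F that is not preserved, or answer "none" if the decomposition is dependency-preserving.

B, C → D: restricted closure across fragments reaches D.
C → E lies within Rel1.
C, D → B: restricted closure across fragments reaches B.
E → C, D lies within Rel1.
C, D, E → B: restricted closure across fragments reaches B.
Every dependency is enforceable on the fragments, so the decomposition is dependency-preserving.

none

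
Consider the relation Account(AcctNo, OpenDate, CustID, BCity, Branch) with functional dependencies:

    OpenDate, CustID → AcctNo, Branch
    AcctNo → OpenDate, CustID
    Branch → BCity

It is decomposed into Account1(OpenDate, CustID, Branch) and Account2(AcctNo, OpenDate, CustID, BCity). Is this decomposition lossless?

Common attributes: Account1 ∩ Account2 = {OpenDate, CustID}.
Closure of {OpenDate, CustID}: OpenDate, CustID → AcctNo, Branch applies, adding AcctNo, Branch; Branch → BCity applies, adding BCity. So (OpenDate, CustID)⁺ = {AcctNo, OpenDate, CustID, BCity, Branch}.
This closure contains every attribute of Account1, so Account1 ∩ Account2 → Account1. The join is lossless.

Yes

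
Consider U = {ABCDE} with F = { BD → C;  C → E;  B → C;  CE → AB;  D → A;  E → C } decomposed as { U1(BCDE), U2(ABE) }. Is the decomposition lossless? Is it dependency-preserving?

Lossless test: (BE)⁺ = {ABCE}, which contains all of one fragment — lossless.
Dependency preservation: the restricted closure of {D} across the fragments never reaches {A}, so D → A cannot be enforced without a join — not preserved.

lossless but not dependency-preserving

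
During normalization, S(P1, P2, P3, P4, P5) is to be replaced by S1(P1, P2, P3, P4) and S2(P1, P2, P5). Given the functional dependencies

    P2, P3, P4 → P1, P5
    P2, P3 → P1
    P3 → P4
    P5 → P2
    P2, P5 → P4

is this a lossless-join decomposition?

No

Common attributes: S1 ∩ S2 = {P1, P2}.
No dependency enlarges {P1, P2}, so (P1, P2)⁺ = {P1, P2}.
The closure contains neither all of S1 = {P1, P2, P3, P4} nor all of S2 = {P1, P2, P5}, so the common attributes are not a superkey of either fragment. The join is lossy.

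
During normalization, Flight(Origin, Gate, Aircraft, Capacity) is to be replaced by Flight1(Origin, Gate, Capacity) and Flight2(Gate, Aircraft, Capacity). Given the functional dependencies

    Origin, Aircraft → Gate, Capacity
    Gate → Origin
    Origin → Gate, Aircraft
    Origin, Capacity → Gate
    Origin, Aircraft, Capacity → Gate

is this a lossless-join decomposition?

Common attributes: Flight1 ∩ Flight2 = {Gate, Capacity}.
Closure of {Gate, Capacity}: Gate → Origin applies, adding Origin; Origin → Gate, Aircraft applies, adding Aircraft. So (Gate, Capacity)⁺ = {Origin, Gate, Aircraft, Capacity}.
This closure contains every attribute of Flight1, so Flight1 ∩ Flight2 → Flight1. The join is lossless.

Yes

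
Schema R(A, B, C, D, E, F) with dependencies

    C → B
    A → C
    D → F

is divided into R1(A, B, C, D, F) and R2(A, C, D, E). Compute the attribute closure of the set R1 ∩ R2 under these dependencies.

R1 ∩ R2 = {A, C, D}.
C → B applies, adding B
D → F applies, adding F
Closure: {A, B, C, D, F}.

A, B, C, D, F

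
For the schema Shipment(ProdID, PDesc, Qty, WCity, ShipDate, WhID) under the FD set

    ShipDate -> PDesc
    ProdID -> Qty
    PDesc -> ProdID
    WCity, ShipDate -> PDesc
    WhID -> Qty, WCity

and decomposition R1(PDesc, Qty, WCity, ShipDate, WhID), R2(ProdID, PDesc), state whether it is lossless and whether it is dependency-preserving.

Lossless test: (PDesc)⁺ = {ProdID, PDesc, Qty}, which contains all of one fragment — lossless.
Dependency preservation: the restricted closure of {ProdID} across the fragments never reaches {Qty}, so ProdID → Qty cannot be enforced without a join — not preserved.

lossless but not dependency-preserving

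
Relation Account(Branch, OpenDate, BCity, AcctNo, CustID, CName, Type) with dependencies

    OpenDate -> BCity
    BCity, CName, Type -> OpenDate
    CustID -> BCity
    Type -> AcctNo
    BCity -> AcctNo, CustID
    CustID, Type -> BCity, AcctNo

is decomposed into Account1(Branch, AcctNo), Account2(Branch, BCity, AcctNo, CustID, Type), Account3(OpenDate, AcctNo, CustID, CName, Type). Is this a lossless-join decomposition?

No

Chase test. Columns are Branch, OpenDate, BCity, AcctNo, CustID, CName, Type; row i has aⱼ where attribute j ∈ Accounti, else bᵢⱼ.
Initial tableau (one row per fragment):
  row 1: a1 b12 b13 a4 b15 b16 b17
  row 2: a1 b22 a3 a4 a5 b26 a7
  row 3: b31 a2 b33 a4 a5 a6 a7
Rows 2 and 3 agree on CustID; apply CustID→BCity and equate their BCity entries.
No row becomes fully distinguished — the join is lossy.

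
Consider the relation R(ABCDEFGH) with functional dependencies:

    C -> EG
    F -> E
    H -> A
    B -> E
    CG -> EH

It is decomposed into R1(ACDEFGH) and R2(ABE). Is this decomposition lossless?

No

Common attributes: R1 ∩ R2 = {AE}.
No dependency enlarges {AE}, so (AE)⁺ = {AE}.
The closure contains neither all of R1 = {ACDEFGH} nor all of R2 = {ABE}, so the common attributes are not a superkey of either fragment. The join is lossy.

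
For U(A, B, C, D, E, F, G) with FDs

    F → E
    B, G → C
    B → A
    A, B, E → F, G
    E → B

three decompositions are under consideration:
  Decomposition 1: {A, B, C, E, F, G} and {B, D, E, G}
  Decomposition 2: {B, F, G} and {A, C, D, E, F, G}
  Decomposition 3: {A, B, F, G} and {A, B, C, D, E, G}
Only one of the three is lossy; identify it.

Decomposition 3

Decomposition 1: common = {B, E, G}, closure = {A, B, C, E, F, G} → lossless.
Decomposition 2: common = {F, G}, closure = {A, B, C, E, F, G} → lossless.
Decomposition 3: common = {A, B, G}, closure = {A, B, C, G} → lossy.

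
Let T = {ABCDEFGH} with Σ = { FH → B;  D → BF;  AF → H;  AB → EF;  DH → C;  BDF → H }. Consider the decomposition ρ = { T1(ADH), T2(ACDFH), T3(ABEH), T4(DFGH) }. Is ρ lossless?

Chase test. Columns are ABCDEFGH; row i has aⱼ where attribute j ∈ Ti, else bᵢⱼ.
Initial tableau (one row per fragment):
  row 1: a1 b12 b13 a4 b15 b16 b17 a8
  row 2: a1 b22 a3 a4 b25 a6 b27 a8
  row 3: a1 a2 b33 b34 a5 b36 b37 a8
  row 4: b41 b42 b43 a4 b45 a6 a7 a8
Rows 2 and 4 agree on FH; apply FH→B and equate their B entries.
Rows 1 and 2 agree on D; apply D→BF and equate their BF entries.
Rows 1 and 2 agree on AB; apply AB→EF and equate their EF entries.
Rows 1 and 2 agree on DH; apply DH→C and equate their C entries.
Rows 1 and 4 agree on DH; apply DH→C and equate their C entries.
No row becomes fully distinguished — the join is lossy.

No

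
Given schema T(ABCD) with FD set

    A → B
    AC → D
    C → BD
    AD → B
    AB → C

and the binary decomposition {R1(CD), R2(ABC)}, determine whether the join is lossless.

Common attributes: R1 ∩ R2 = {C}.
Closure of {C}: C → BD applies, adding BD. So (C)⁺ = {BCD}.
This closure contains every attribute of R1, so R1 ∩ R2 → R1. The join is lossless.

Yes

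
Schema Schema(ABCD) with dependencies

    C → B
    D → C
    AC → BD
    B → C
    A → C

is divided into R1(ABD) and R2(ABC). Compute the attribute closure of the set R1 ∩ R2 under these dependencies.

R1 ∩ R2 = {AB}.
B → C applies, adding C
AC → BD applies, adding D
Closure: {ABCD}.

ABCD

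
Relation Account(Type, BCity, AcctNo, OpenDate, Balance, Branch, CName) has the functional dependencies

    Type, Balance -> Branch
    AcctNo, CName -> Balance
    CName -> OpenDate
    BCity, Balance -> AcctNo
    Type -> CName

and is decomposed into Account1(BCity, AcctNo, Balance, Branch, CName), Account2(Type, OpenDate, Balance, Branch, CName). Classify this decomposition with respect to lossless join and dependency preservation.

lossy but dependency-preserving

Lossless test: (Balance, Branch, CName)⁺ = {OpenDate, Balance, Branch, CName}, which is a superkey of neither fragment — lossy.
Dependency preservation: every FD's attributes lie within a single fragment, so each can be enforced locally — preserved.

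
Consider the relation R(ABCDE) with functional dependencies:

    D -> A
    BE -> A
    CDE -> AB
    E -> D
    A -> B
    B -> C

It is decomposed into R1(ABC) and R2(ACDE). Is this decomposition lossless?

Common attributes: R1 ∩ R2 = {AC}.
Closure of {AC}: A → B applies, adding B. So (AC)⁺ = {ABC}.
This closure contains every attribute of R1, so R1 ∩ R2 → R1. The join is lossless.

Yes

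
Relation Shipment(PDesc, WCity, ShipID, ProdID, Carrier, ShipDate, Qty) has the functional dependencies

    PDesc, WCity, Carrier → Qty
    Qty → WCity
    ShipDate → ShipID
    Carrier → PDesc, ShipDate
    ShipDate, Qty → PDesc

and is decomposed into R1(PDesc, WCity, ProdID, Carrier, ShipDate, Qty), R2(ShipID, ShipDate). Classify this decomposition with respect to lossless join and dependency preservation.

lossless and dependency-preserving

Lossless test: (ShipDate)⁺ = {ShipID, ShipDate}, which contains all of one fragment — lossless.
Dependency preservation: every FD's attributes lie within a single fragment, so each can be enforced locally — preserved.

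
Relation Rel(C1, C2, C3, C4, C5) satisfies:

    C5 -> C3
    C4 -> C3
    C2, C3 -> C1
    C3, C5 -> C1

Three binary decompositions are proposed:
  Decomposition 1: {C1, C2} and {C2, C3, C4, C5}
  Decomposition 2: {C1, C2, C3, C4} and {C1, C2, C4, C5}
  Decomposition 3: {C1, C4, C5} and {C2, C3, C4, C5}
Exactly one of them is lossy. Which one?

Decomposition 1: common = {C2}, closure = {C2} → lossy.
Decomposition 2: common = {C1, C2, C4}, closure = {C1, C2, C3, C4} → lossless.
Decomposition 3: common = {C4, C5}, closure = {C1, C3, C4, C5} → lossless.

Decomposition 1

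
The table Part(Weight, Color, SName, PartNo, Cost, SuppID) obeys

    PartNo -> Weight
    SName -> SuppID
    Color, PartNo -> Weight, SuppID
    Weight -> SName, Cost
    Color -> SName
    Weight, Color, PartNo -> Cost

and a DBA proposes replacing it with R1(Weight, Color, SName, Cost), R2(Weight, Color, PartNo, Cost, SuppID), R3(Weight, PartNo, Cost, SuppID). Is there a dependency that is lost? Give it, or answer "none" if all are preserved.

SName -> SuppID

Check SName → SuppID: no single fragment contains all of {SName, SuppID}, and the restricted closure of {SName} across the fragments never reaches {SuppID}.
PartNo → Weight is preserved.
Color, PartNo → Weight, SuppID is preserved.
Weight → SName, Cost is preserved.
Color → SName is preserved.
Weight, Color, PartNo → Cost is preserved.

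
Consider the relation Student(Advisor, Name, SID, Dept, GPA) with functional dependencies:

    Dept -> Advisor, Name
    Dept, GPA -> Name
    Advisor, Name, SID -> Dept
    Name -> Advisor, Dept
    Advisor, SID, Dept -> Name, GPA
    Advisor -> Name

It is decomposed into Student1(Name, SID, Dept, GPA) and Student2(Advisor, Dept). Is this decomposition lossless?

Common attributes: Student1 ∩ Student2 = {Dept}.
Closure of {Dept}: Dept → Advisor, Name applies, adding Advisor, Name. So (Dept)⁺ = {Advisor, Name, Dept}.
This closure contains every attribute of Student2, so Student1 ∩ Student2 → Student2. The join is lossless.

Yes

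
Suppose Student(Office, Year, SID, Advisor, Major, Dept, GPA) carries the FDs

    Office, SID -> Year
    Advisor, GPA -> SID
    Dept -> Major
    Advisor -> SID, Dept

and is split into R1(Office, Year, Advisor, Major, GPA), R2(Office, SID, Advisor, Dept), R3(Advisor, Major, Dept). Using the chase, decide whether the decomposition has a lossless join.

Chase test. Columns are Office, Year, SID, Advisor, Major, Dept, GPA; row i has aⱼ where attribute j ∈ Ri, else bᵢⱼ.
Initial tableau (one row per fragment):
  row 1: a1 a2 b13 a4 a5 b16 a7
  row 2: a1 b22 a3 a4 b25 a6 b27
  row 3: b31 b32 b33 a4 a5 a6 b37
Rows 2 and 3 agree on Dept; apply Dept→Major and equate their Major entries.
Rows 1 and 2 agree on Advisor; apply Advisor→SID, Dept and equate their SID, Dept entries.
Rows 1 and 3 agree on Advisor; apply Advisor→SID, Dept and equate their SID, Dept entries.
Rows 1 and 2 agree on Office, SID; apply Office, SID→Year and equate their Year entries.
Row 1 is now all distinguished symbols — the join is lossless.

Yes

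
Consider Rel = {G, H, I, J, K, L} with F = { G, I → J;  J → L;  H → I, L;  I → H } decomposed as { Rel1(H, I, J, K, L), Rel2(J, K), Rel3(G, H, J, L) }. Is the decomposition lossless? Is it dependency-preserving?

Lossless test (chase): Rows 1 and 2 agree on J; apply J→L and equate their L entries. Rows 1 and 3 agree on H; apply H→I, L and equate their I, L entries. No row becomes fully distinguished — the join is lossy.
Dependency preservation: G, I → J is not contained in any single fragment, but the restricted closure of its left-hand side across the fragments still reaches the right-hand side; the remaining FDs each lie inside some fragment. All dependencies are preserved.

lossy but dependency-preserving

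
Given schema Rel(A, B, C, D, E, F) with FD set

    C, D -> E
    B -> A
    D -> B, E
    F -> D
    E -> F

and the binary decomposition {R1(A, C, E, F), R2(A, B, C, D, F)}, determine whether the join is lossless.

Common attributes: R1 ∩ R2 = {A, C, F}.
Closure of {A, C, F}: F → D applies, adding D; C, D → E applies, adding E; D → B, E applies, adding B. So (A, C, F)⁺ = {A, B, C, D, E, F}.
This closure contains every attribute of R1, so R1 ∩ R2 → R1. The join is lossless.

Yes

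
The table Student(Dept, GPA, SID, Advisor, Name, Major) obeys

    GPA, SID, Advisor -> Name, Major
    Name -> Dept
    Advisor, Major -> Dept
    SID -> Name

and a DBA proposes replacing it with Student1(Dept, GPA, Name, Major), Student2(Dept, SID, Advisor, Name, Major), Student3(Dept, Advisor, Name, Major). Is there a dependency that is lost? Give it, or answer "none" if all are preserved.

GPA, SID, Advisor -> Name, Major

Check GPA, SID, Advisor → Name, Major: no single fragment contains all of {GPA, SID, Advisor, Name, Major}, and the restricted closure of {GPA, SID, Advisor} across the fragments never reaches {Name, Major}.
Name → Dept is preserved.
Advisor, Major → Dept is preserved.
SID → Name is preserved.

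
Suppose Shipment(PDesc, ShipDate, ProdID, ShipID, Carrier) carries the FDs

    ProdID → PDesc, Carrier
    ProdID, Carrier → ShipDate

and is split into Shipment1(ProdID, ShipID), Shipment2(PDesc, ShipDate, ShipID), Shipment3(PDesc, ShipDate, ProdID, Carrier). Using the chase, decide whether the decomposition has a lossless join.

Chase test. Columns are PDesc, ShipDate, ProdID, ShipID, Carrier; row i has aⱼ where attribute j ∈ Shipmenti, else bᵢⱼ.
Initial tableau (one row per fragment):
  row 1: b11 b12 a3 a4 b15
  row 2: a1 a2 b23 a4 b25
  row 3: a1 a2 a3 b34 a5
Rows 1 and 3 agree on ProdID; apply ProdID→PDesc, Carrier and equate their PDesc, Carrier entries.
Rows 1 and 3 agree on ProdID, Carrier; apply ProdID, Carrier→ShipDate and equate their ShipDate entries.
Row 1 is now all distinguished symbols — the join is lossless.

Yes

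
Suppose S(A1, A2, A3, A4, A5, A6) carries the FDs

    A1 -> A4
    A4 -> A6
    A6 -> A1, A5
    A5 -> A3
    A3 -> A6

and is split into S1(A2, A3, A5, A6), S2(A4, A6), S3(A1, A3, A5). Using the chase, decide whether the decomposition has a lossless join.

Chase test. Columns are A1, A2, A3, A4, A5, A6; row i has aⱼ where attribute j ∈ Si, else bᵢⱼ.
Initial tableau (one row per fragment):
  row 1: b11 a2 a3 b14 a5 a6
  row 2: b21 b22 b23 a4 b25 a6
  row 3: a1 b32 a3 b34 a5 b36
Rows 1 and 2 agree on A6; apply A6→A1, A5 and equate their A1, A5 entries.
Rows 1 and 2 agree on A5; apply A5→A3 and equate their A3 entries.
Rows 1 and 3 agree on A3; apply A3→A6 and equate their A6 entries.
Rows 1 and 2 agree on A1; apply A1→A4 and equate their A4 entries.
Rows 1 and 3 agree on A6; apply A6→A1, A5 and equate their A1, A5 entries.
Rows 1 and 3 agree on A1; apply A1→A4 and equate their A4 entries.
Row 1 is now all distinguished symbols — the join is lossless.

Yes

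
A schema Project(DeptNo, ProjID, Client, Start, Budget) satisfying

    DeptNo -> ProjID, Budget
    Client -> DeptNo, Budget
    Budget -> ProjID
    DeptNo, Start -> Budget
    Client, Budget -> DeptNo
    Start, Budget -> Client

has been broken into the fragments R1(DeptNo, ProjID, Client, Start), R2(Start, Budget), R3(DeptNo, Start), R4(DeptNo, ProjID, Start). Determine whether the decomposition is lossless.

Chase test. Columns are DeptNo, ProjID, Client, Start, Budget; row i has aⱼ where attribute j ∈ Ri, else bᵢⱼ.
Initial tableau (one row per fragment):
  row 1: a1 a2 a3 a4 b15
  row 2: b21 b22 b23 a4 a5
  row 3: a1 b32 b33 a4 b35
  row 4: a1 a2 b43 a4 b45
Rows 1 and 3 agree on DeptNo; apply DeptNo→ProjID, Budget and equate their ProjID, Budget entries.
Rows 1 and 4 agree on DeptNo; apply DeptNo→ProjID, Budget and equate their ProjID, Budget entries.
Rows 1 and 3 agree on Start, Budget; apply Start, Budget→Client and equate their Client entries.
Rows 1 and 4 agree on Start, Budget; apply Start, Budget→Client and equate their Client entries.
No row becomes fully distinguished — the join is lossy.

No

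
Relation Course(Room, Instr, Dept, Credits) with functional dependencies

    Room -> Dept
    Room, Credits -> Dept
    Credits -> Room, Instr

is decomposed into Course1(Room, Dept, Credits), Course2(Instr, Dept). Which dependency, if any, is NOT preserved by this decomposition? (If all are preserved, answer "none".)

Credits -> Room, Instr

Check Credits → Room, Instr: no single fragment contains all of {Room, Instr, Credits}, and the restricted closure of {Credits} across the fragments never reaches {Room, Instr}.
Room → Dept is preserved.
Room, Credits → Dept is preserved.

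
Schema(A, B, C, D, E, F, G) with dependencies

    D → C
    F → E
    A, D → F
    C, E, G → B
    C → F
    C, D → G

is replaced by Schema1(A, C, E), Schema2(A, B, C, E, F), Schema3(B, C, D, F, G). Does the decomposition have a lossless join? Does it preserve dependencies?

lossy but dependency-preserving

Lossless test (chase): Rows 2 and 3 agree on F; apply F→E and equate their E entries. Rows 1 and 2 agree on C; apply C→F and equate their F entries. No row becomes fully distinguished — the join is lossy.
Dependency preservation: A, D → F; C, E, G → B are not contained in any single fragment, but the restricted closure of each left-hand side across the fragments still reaches the right-hand side; the remaining FDs each lie inside some fragment. All dependencies are preserved.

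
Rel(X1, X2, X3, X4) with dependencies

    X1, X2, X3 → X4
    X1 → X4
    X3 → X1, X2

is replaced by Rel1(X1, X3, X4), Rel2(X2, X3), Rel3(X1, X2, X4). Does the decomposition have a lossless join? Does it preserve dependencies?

lossless and dependency-preserving

Lossless test (chase): Rows 1 and 2 agree on X3; apply X3→X1, X2 and equate their X1, X2 entries. Rows 1 and 2 agree on X1, X2, X3; apply X1, X2, X3→X4 and equate their X4 entries. Row 1 is now all distinguished symbols — the join is lossless.
Dependency preservation: X1, X2, X3 → X4; X3 → X1, X2 are not contained in any single fragment, but the restricted closure of each left-hand side across the fragments still reaches the right-hand side; the remaining FDs each lie inside some fragment. All dependencies are preserved.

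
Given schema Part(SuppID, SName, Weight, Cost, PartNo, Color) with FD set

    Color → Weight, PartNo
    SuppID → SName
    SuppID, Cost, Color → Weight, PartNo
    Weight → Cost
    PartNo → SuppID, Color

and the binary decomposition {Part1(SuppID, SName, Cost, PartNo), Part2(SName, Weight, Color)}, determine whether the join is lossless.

Common attributes: Part1 ∩ Part2 = {SName}.
No dependency enlarges {SName}, so (SName)⁺ = {SName}.
The closure contains neither all of Part1 = {SuppID, SName, Cost, PartNo} nor all of Part2 = {SName, Weight, Color}, so the common attributes are not a superkey of either fragment. The join is lossy.

No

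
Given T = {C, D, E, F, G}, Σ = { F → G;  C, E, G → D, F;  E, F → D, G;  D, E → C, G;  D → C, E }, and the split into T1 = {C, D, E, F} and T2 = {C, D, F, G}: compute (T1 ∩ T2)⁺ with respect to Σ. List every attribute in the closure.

T1 ∩ T2 = {C, D, F}.
F → G applies, adding G
D → C, E applies, adding E
Closure: {C, D, E, F, G}.

C, D, E, F, G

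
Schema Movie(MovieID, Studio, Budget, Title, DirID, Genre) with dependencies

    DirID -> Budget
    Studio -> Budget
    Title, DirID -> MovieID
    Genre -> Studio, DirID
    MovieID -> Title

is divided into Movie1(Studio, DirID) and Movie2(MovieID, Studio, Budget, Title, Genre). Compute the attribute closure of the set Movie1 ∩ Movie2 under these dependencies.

Studio, Budget

Movie1 ∩ Movie2 = {Studio}.
Studio → Budget applies, adding Budget
Closure: {Studio, Budget}.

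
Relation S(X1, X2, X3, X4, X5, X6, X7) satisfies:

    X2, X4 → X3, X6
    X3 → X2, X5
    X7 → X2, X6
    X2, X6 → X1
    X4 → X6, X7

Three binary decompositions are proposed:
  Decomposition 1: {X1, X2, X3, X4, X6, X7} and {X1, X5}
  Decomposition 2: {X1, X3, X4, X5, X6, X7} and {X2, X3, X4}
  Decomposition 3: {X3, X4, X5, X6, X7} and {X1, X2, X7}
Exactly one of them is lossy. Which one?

Decomposition 1: common = {X1}, closure = {X1} → lossy.
Decomposition 2: common = {X3, X4}, closure = {X1, X2, X3, X4, X5, X6, X7} → lossless.
Decomposition 3: common = {X7}, closure = {X1, X2, X6, X7} → lossless.

Decomposition 1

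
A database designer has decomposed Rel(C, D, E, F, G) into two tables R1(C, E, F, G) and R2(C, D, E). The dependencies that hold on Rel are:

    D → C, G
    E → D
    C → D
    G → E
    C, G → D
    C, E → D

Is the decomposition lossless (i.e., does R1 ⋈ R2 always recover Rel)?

Yes

Common attributes: R1 ∩ R2 = {C, E}.
Closure of {C, E}: E → D applies, adding D; D → C, G applies, adding G. So (C, E)⁺ = {C, D, E, G}.
This closure contains every attribute of R2, so R1 ∩ R2 → R2. The join is lossless.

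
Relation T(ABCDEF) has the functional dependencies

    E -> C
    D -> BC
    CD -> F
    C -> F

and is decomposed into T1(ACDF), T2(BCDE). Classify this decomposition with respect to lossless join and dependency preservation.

Lossless test: (CD)⁺ = {BCDF}, which is a superkey of neither fragment — lossy.
Dependency preservation: every FD's attributes lie within a single fragment, so each can be enforced locally — preserved.

lossy but dependency-preserving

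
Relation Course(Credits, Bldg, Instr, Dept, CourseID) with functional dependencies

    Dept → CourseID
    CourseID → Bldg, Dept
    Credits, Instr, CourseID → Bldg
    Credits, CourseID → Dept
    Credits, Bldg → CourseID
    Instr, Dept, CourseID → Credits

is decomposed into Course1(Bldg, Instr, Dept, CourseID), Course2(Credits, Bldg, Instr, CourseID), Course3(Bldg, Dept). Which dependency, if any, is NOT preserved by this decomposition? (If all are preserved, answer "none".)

Dept → CourseID lies within Course1.
CourseID → Bldg, Dept lies within Course1.
Credits, Instr, CourseID → Bldg lies within Course2.
Credits, CourseID → Dept: restricted closure across fragments reaches Dept.
Credits, Bldg → CourseID lies within Course2.
Instr, Dept, CourseID → Credits: restricted closure across fragments reaches Credits.
Every dependency is enforceable on the fragments, so the decomposition is dependency-preserving.

none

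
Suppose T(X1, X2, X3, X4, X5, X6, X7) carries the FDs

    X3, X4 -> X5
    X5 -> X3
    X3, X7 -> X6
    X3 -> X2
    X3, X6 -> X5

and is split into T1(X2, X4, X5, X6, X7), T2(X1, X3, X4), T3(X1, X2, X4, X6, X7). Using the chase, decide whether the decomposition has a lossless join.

No

Chase test. Columns are X1, X2, X3, X4, X5, X6, X7; row i has aⱼ where attribute j ∈ Ti, else bᵢⱼ.
Initial tableau (one row per fragment):
  row 1: b11 a2 b13 a4 a5 a6 a7
  row 2: a1 b22 a3 a4 b25 b26 b27
  row 3: a1 a2 b33 a4 b35 a6 a7
No row becomes fully distinguished — the join is lossy.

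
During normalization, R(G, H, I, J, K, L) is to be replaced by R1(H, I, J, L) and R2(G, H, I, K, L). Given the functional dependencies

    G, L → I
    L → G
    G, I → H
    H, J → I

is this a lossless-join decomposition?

No

Common attributes: R1 ∩ R2 = {H, I, L}.
Closure of {H, I, L}: L → G applies, adding G. So (H, I, L)⁺ = {G, H, I, L}.
The closure contains neither all of R1 = {H, I, J, L} nor all of R2 = {G, H, I, K, L}, so the common attributes are not a superkey of either fragment. The join is lossy.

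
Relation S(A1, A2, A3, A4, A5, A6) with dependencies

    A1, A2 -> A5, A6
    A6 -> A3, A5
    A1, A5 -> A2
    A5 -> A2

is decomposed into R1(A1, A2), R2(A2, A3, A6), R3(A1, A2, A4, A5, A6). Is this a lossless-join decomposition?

Chase test. Columns are A1, A2, A3, A4, A5, A6; row i has aⱼ where attribute j ∈ Ri, else bᵢⱼ.
Initial tableau (one row per fragment):
  row 1: a1 a2 b13 b14 b15 b16
  row 2: b21 a2 a3 b24 b25 a6
  row 3: a1 a2 b33 a4 a5 a6
Rows 1 and 3 agree on A1, A2; apply A1, A2→A5, A6 and equate their A5, A6 entries.
Rows 1 and 2 agree on A6; apply A6→A3, A5 and equate their A3, A5 entries.
Rows 1 and 3 agree on A6; apply A6→A3, A5 and equate their A3, A5 entries.
Row 3 is now all distinguished symbols — the join is lossless.

Yes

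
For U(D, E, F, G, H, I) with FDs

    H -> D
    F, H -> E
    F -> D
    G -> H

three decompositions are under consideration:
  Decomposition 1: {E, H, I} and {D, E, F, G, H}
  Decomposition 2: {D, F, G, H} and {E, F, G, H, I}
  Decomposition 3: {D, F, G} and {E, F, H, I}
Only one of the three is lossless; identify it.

Decomposition 2

Decomposition 1: common = {E, H}, closure = {D, E, H} → lossy.
Decomposition 2: common = {F, G, H}, closure = {D, E, F, G, H} → lossless.
Decomposition 3: common = {F}, closure = {D, F} → lossy.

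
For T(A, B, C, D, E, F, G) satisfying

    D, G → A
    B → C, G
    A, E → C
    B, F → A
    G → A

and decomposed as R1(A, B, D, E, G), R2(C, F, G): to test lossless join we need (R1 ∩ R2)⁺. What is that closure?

A, G

R1 ∩ R2 = {G}.
G → A applies, adding A
Closure: {A, G}.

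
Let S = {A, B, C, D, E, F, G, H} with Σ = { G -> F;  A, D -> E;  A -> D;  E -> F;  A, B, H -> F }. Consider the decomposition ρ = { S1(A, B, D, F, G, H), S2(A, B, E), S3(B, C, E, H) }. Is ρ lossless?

No

Chase test. Columns are A, B, C, D, E, F, G, H; row i has aⱼ where attribute j ∈ Si, else bᵢⱼ.
Initial tableau (one row per fragment):
  row 1: a1 a2 b13 a4 b15 a6 a7 a8
  row 2: a1 a2 b23 b24 a5 b26 b27 b28
  row 3: b31 a2 a3 b34 a5 b36 b37 a8
Rows 1 and 2 agree on A; apply A→D and equate their D entries.
Rows 2 and 3 agree on E; apply E→F and equate their F entries.
Rows 1 and 2 agree on A, D; apply A, D→E and equate their E entries.
Rows 1 and 2 agree on E; apply E→F and equate their F entries.
No row becomes fully distinguished — the join is lossy.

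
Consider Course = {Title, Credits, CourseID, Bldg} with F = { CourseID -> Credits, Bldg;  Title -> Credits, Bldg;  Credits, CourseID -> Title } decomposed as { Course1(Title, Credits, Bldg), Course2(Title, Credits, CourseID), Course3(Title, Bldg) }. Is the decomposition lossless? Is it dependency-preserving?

lossless and dependency-preserving

Lossless test (chase): Rows 1 and 2 agree on Title; apply Title→Credits, Bldg and equate their Credits, Bldg entries. Rows 1 and 3 agree on Title; apply Title→Credits, Bldg and equate their Credits, Bldg entries. Row 2 is now all distinguished symbols — the join is lossless.
Dependency preservation: CourseID → Credits, Bldg is not contained in any single fragment, but the restricted closure of its left-hand side across the fragments still reaches the right-hand side; the remaining FDs each lie inside some fragment. All dependencies are preserved.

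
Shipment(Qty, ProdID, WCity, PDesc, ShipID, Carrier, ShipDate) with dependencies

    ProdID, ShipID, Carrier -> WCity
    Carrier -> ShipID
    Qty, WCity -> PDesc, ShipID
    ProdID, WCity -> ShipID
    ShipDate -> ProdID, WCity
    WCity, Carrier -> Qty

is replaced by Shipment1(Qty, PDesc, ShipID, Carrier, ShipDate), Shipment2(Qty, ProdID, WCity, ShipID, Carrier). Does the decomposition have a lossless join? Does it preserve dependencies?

lossy and not dependency-preserving

Lossless test: (Qty, ShipID, Carrier)⁺ = {Qty, ShipID, Carrier}, which is a superkey of neither fragment — lossy.
Dependency preservation: the restricted closure of {Qty, WCity} across the fragments never reaches {PDesc, ShipID}, so Qty, WCity → PDesc, ShipID cannot be enforced without a join — not preserved.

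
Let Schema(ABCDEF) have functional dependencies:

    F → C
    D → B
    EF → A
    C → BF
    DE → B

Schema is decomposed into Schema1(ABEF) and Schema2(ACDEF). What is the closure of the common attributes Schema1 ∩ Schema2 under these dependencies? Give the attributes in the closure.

ABCEF

Schema1 ∩ Schema2 = {AEF}.
F → C applies, adding C
C → BF applies, adding B
Closure: {ABCEF}.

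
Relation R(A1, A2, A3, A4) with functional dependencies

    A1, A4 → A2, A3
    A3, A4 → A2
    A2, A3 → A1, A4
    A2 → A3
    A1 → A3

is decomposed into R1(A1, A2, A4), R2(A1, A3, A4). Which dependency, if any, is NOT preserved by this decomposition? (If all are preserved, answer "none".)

none

A1, A4 → A2, A3: restricted closure across fragments reaches A2, A3.
A3, A4 → A2: restricted closure across fragments reaches A2.
A2, A3 → A1, A4: restricted closure across fragments reaches A1, A4.
A2 → A3: restricted closure across fragments reaches A3.
A1 → A3 lies within R2.
Every dependency is enforceable on the fragments, so the decomposition is dependency-preserving.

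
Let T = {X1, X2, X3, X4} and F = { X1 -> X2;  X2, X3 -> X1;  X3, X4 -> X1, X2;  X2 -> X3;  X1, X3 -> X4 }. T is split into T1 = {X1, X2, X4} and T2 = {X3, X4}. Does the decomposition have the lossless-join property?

Common attributes: T1 ∩ T2 = {X4}.
No dependency enlarges {X4}, so (X4)⁺ = {X4}.
The closure contains neither all of T1 = {X1, X2, X4} nor all of T2 = {X3, X4}, so the common attributes are not a superkey of either fragment. The join is lossy.

No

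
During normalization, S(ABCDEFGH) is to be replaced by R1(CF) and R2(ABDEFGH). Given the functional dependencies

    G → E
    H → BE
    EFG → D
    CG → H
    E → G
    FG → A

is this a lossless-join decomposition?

No

Common attributes: R1 ∩ R2 = {F}.
No dependency enlarges {F}, so (F)⁺ = {F}.
The closure contains neither all of R1 = {CF} nor all of R2 = {ABDEFGH}, so the common attributes are not a superkey of either fragment. The join is lossy.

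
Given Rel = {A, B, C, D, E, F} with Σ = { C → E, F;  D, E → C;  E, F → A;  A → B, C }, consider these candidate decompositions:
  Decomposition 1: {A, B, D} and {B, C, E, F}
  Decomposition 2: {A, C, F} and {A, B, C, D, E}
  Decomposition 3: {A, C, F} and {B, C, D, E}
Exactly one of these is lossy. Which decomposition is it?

Decomposition 1: common = {B}, closure = {B} → lossy.
Decomposition 2: common = {A, C}, closure = {A, B, C, E, F} → lossless.
Decomposition 3: common = {C}, closure = {A, B, C, E, F} → lossless.

Decomposition 1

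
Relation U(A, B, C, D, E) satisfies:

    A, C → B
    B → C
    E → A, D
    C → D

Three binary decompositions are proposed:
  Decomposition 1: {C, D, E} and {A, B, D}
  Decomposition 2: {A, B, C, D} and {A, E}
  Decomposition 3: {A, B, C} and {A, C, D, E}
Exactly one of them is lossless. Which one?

Decomposition 3

Decomposition 1: common = {D}, closure = {D} → lossy.
Decomposition 2: common = {A}, closure = {A} → lossy.
Decomposition 3: common = {A, C}, closure = {A, B, C, D} → lossless.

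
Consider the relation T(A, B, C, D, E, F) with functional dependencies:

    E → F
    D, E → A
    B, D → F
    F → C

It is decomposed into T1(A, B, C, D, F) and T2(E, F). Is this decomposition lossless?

Common attributes: T1 ∩ T2 = {F}.
Closure of {F}: F → C applies, adding C. So (F)⁺ = {C, F}.
The closure contains neither all of T1 = {A, B, C, D, F} nor all of T2 = {E, F}, so the common attributes are not a superkey of either fragment. The join is lossy.

No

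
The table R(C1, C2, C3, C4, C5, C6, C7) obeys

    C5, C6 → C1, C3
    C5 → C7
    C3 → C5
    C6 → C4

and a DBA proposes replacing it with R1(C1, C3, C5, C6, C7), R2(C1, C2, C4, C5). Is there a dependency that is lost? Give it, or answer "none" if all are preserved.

C6 → C4

Check C6 → C4: no single fragment contains all of {C4, C6}, and the restricted closure of {C6} across the fragments never reaches {C4}.
C5, C6 → C1, C3 is preserved.
C5 → C7 is preserved.
C3 → C5 is preserved.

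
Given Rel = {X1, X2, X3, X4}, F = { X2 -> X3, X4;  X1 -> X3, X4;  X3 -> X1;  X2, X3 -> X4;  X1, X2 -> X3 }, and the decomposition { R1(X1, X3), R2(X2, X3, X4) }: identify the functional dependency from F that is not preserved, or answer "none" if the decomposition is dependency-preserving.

none

X2 → X3, X4 lies within R2.
X1 → X3, X4: restricted closure across fragments reaches X3, X4.
X3 → X1 lies within R1.
X2, X3 → X4 lies within R2.
X1, X2 → X3: restricted closure across fragments reaches X3.
Every dependency is enforceable on the fragments, so the decomposition is dependency-preserving.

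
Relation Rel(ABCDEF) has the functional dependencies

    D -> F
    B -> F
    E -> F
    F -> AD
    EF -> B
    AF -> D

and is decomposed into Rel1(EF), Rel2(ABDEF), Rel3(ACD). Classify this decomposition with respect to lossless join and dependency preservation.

Lossless test (chase): Rows 2 and 3 agree on D; apply D→F and equate their F entries. Rows 1 and 2 agree on F; apply F→AD and equate their AD entries. Rows 1 and 2 agree on EF; apply EF→B and equate their B entries. No row becomes fully distinguished — the join is lossy.
Dependency preservation: every FD's attributes lie within a single fragment, so each can be enforced locally — preserved.

lossy but dependency-preserving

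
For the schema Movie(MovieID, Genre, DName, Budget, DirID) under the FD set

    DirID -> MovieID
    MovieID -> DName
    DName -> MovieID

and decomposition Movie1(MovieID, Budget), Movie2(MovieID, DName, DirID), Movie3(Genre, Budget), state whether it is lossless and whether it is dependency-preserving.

lossy but dependency-preserving

Lossless test (chase): Rows 1 and 2 agree on MovieID; apply MovieID→DName and equate their DName entries. No row becomes fully distinguished — the join is lossy.
Dependency preservation: every FD's attributes lie within a single fragment, so each can be enforced locally — preserved.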